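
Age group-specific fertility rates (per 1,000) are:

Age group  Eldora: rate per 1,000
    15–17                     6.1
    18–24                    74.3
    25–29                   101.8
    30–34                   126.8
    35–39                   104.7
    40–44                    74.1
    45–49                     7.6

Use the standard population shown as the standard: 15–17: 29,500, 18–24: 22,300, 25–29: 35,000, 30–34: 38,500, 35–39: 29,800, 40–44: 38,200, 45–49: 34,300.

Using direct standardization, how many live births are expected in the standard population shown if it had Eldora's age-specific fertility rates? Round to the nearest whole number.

Expected live births = Σ (standard pop × age-specific rate ÷ 1,000)
= 29,500×6.1/1,000 + 22,300×74.3/1,000 + 35,000×101.8/1,000 + 38,500×126.8/1,000 + 29,800×104.7/1,000 + 38,200×74.1/1,000 + 34,300×7.6/1,000
= 179.95 + 1656.89 + 3563.00 + 4881.80 + 3120.06 + 2830.62 + 260.68 = 16493.00.

16493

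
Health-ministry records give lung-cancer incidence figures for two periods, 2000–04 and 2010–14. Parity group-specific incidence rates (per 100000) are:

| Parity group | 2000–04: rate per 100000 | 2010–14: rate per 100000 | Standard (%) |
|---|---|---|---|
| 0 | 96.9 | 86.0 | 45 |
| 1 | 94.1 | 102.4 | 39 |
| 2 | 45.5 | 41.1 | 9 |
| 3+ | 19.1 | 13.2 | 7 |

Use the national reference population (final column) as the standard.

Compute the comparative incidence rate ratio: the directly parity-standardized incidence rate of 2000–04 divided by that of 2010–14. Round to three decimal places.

Standard weights: 0.45, 0.39, 0.09, 0.07.
2000–04: 0.4500×96.9 + 0.3900×94.1 + 0.0900×45.5 + 0.0700×19.1 = 85.7360 per 100000.
2010–14: 0.4500×86.0 + 0.3900×102.4 + 0.0900×41.1 + 0.0700×13.2 = 83.2590 per 100000.
Ratio = 85.7360 ÷ 83.2590 = 1.02975.

1.030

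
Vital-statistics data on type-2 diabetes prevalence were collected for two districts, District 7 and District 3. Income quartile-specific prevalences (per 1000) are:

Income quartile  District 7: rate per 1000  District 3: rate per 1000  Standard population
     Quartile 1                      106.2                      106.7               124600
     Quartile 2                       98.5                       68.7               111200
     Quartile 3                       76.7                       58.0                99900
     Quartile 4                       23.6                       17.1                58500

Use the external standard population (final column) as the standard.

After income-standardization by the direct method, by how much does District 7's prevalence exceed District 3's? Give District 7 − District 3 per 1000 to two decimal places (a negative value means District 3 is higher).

Standard total = 394200; weights = 0.3161, 0.2821, 0.2534, 0.1484.
District 7: 0.3161×106.2 + 0.2821×98.5 + 0.2534×76.7 + 0.1484×23.6 = 84.2939 per 1000.
District 3: 0.3161×106.7 + 0.2821×68.7 + 0.2534×58.0 + 0.1484×17.1 = 70.3420 per 1000.
Difference = 84.2939 − 70.3420 = 13.9519.

13.95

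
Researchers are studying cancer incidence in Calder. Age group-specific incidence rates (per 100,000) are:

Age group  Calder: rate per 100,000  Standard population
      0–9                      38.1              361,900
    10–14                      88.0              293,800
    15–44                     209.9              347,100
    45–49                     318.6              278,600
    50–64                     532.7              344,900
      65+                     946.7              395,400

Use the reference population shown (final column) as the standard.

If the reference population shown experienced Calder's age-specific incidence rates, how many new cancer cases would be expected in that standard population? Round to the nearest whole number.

7593

Expected new cancer cases = Σ (standard pop × age-specific rate ÷ 100,000)
= 361,900×38.1/100,000 + 293,800×88.0/100,000 + 347,100×209.9/100,000 + 278,600×318.6/100,000 + 344,900×532.7/100,000 + 395,400×946.7/100,000
= 137.88 + 258.54 + 728.56 + 887.62 + 1837.28 + 3743.25 = 7593.14.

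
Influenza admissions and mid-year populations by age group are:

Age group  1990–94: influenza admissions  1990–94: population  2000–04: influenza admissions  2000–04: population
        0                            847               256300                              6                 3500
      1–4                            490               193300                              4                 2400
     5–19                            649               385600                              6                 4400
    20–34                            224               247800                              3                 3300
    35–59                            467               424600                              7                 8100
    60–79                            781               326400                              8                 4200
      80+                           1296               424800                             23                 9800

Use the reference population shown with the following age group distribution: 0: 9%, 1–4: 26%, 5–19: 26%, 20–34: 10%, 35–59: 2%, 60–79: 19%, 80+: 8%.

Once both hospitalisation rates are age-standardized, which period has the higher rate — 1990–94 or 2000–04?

1990–94

Age-specific rates per 100000 for 1990–94: 330.47, 253.49, 168.31, 90.40, 109.99, 239.28, 305.08.
For 2000–04: 171.43, 166.67, 136.36, 90.91, 86.42, 190.48, 234.69.
Standard weights: 0.09, 0.26, 0.26, 0.10, 0.02, 0.19, 0.08.
1990–94: 0.0900×330.47 + 0.2600×253.49 + 0.2600×168.31 + 0.1000×90.40 + 0.0200×109.99 + 0.1900×239.28 + 0.0800×305.08 = 220.5194 per 100000.
2000–04: 0.0900×171.43 + 0.2600×166.67 + 0.2600×136.36 + 0.1000×90.91 + 0.0200×86.42 + 0.1900×190.48 + 0.0800×234.69 = 160.0017 per 100000.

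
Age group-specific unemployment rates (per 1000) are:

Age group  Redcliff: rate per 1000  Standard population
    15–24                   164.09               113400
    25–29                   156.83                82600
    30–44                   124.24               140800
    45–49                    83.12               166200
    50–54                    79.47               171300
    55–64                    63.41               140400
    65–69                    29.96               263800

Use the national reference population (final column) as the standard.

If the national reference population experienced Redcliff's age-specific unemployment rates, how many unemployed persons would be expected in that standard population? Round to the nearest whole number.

93289

Expected unemployed persons = Σ (standard pop × age-specific rate ÷ 1000)
= 113400×164.09/1000 + 82600×156.83/1000 + 140800×124.24/1000 + 166200×83.12/1000 + 171300×79.47/1000 + 140400×63.41/1000 + 263800×29.96/1000
= 18607.81 + 12954.16 + 17492.99 + 13814.54 + 13613.21 + 8902.76 + 7903.45 = 93288.92.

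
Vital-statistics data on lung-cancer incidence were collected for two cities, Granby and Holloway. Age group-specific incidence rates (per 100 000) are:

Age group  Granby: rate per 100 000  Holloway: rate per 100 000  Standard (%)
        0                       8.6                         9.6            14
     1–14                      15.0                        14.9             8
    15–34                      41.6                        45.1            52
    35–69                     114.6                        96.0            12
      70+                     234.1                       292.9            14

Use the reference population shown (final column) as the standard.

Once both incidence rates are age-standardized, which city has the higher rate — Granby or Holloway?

Standard weights: 0.14, 0.08, 0.52, 0.12, 0.14.
Granby: 0.1400×8.6 + 0.0800×15.0 + 0.5200×41.6 + 0.1200×114.6 + 0.1400×234.1 = 70.5620 per 100 000.
Holloway: 0.1400×9.6 + 0.0800×14.9 + 0.5200×45.1 + 0.1200×96.0 + 0.1400×292.9 = 78.5140 per 100 000.

Holloway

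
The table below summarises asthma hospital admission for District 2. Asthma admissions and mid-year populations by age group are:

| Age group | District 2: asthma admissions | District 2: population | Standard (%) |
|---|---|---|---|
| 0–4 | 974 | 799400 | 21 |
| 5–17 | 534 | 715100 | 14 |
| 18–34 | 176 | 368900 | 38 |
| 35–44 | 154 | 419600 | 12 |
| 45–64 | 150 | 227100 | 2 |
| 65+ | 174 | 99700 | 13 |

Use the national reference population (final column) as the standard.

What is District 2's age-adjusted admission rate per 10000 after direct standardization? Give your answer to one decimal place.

Age-specific rates per 10000 for District 2: 12.18, 7.47, 4.77, 3.67, 6.61, 17.45.
Standard weights: 0.21, 0.14, 0.38, 0.12, 0.02, 0.13.
Standardized rate: 0.2100×12.18 + 0.1400×7.47 + 0.3800×4.77 + 0.1200×3.67 + 0.0200×6.61 + 0.1300×17.45 = 8.2584 per 10000.

8.3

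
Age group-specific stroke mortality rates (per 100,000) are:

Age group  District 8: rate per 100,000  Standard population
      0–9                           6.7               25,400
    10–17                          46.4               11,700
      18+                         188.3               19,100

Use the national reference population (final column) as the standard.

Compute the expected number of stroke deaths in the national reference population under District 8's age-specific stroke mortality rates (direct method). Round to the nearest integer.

43

Expected stroke deaths = Σ (standard pop × age-specific rate ÷ 100,000)
= 25,400×6.7/100,000 + 11,700×46.4/100,000 + 19,100×188.3/100,000
= 1.70 + 5.43 + 35.97 = 43.10.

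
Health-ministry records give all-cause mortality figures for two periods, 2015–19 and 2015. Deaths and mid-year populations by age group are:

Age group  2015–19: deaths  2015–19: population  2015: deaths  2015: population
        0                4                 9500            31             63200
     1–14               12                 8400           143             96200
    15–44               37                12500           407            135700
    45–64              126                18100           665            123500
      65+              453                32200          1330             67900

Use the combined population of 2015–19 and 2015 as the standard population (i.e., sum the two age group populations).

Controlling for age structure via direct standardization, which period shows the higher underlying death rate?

Age-specific rates per 100000 for 2015–19: 42.11, 142.86, 296.00, 696.13, 1406.83.
For 2015: 49.05, 148.65, 299.93, 538.46, 1958.76.
Combined standard total = 567200; weights = 0.1282, 0.1844, 0.2613, 0.2496, 0.1765.
2015–19: 0.1282×42.11 + 0.1844×142.86 + 0.2613×296.00 + 0.2496×696.13 + 0.1765×1406.83 = 531.1484 per 100000.
2015: 0.1282×49.05 + 0.1844×148.65 + 0.2613×299.93 + 0.2496×538.46 + 0.1765×1958.76 = 592.1756 per 100000.
The crude rates (783.15 vs 529.50) would put 2015–19 higher, but that reflects its age composition; once standardized to a common age structure, 2015 has the higher underlying rate.

2015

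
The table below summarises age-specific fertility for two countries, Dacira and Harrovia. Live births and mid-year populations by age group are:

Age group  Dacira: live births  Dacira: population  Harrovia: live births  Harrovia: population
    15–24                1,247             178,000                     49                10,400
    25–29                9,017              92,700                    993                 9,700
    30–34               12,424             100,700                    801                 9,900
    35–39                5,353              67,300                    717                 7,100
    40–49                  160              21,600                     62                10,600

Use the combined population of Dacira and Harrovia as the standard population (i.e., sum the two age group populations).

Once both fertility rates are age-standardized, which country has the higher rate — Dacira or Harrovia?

Dacira

Age-specific rates per 1,000 for Dacira: 7.006, 97.271, 123.376, 79.539, 7.407.
For Harrovia: 4.712, 102.371, 80.909, 100.986, 5.849.
Combined standard total = 508,000; weights = 0.3709, 0.2016, 0.2177, 0.1465, 0.0634.
Dacira: 0.3709×7.006 + 0.2016×97.271 + 0.2177×123.376 + 0.1465×79.539 + 0.0634×7.407 = 61.1852 per 1,000.
Harrovia: 0.3709×4.712 + 0.2016×102.371 + 0.2177×80.909 + 0.1465×100.986 + 0.0634×5.849 = 55.1588 per 1,000.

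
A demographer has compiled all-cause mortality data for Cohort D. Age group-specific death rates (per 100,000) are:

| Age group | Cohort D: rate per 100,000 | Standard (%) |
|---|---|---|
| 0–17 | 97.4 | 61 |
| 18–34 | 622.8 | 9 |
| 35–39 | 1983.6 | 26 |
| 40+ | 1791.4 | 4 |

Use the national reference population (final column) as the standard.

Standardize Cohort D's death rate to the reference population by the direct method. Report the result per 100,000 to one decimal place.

702.9

Standard weights: 0.61, 0.09, 0.26, 0.04.
Standardized rate: 0.6100×97.4 + 0.0900×622.8 + 0.2600×1983.6 + 0.0400×1791.4 = 702.8580 per 100,000.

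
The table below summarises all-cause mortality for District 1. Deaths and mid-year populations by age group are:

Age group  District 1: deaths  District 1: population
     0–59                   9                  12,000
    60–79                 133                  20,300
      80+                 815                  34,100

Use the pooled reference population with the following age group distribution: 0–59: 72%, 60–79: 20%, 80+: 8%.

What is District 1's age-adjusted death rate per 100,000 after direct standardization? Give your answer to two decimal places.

Age-specific rates per 100,000 for District 1: 75.00, 655.17, 2390.03.
Standard weights: 0.72, 0.20, 0.08.
Standardized rate: 0.7200×75.00 + 0.2000×655.17 + 0.0800×2390.03 = 376.2368 per 100,000.

376.24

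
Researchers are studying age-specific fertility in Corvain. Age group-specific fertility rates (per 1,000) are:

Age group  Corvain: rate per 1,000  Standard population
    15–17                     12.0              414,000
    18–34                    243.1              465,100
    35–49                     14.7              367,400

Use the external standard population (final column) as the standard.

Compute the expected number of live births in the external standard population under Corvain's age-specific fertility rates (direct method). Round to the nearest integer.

Expected live births = Σ (standard pop × age-specific rate ÷ 1,000)
= 414,000×12.0/1,000 + 465,100×243.1/1,000 + 367,400×14.7/1,000
= 4968.00 + 113065.81 + 5400.78 = 123434.59.

123435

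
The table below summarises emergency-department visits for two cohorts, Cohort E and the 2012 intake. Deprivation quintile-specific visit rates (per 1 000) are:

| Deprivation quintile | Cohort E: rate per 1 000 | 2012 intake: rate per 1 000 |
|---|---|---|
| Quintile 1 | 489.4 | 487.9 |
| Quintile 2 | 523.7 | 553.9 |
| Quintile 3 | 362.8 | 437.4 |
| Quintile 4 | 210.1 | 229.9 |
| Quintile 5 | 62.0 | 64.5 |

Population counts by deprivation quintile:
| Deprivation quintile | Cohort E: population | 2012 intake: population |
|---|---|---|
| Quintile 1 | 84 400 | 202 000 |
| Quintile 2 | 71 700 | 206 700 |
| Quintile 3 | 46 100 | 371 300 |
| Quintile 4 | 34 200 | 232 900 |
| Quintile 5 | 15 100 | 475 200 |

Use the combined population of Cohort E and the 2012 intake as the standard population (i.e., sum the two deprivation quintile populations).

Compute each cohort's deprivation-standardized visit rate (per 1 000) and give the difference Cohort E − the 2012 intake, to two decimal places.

Combined standard total = 1 739 600; weights = 0.1646, 0.1600, 0.2399, 0.1535, 0.2818.
Cohort E: 0.1646×489.4 + 0.1600×523.7 + 0.2399×362.8 + 0.1535×210.1 + 0.2818×62.0 = 301.1677 per 1 000.
The 2012 intake: 0.1646×487.9 + 0.1600×553.9 + 0.2399×437.4 + 0.1535×229.9 + 0.2818×64.5 = 327.3981 per 1 000.
Difference = 301.1677 − 327.3981 = -26.2304.

-26.23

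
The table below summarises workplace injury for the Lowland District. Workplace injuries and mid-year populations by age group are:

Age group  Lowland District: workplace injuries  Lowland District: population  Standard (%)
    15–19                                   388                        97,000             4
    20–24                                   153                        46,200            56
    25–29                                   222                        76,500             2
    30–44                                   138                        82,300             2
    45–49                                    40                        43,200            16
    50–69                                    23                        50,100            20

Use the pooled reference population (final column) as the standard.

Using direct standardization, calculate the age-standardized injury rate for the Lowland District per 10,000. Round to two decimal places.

Age-specific rates per 10,000 for the Lowland District: 40.00, 33.12, 29.02, 16.77, 9.26, 4.59.
Standard weights: 0.04, 0.56, 0.02, 0.02, 0.16, 0.20.
Standardized rate: 0.0400×40.00 + 0.5600×33.12 + 0.0200×29.02 + 0.0200×16.77 + 0.1600×9.26 + 0.2000×4.59 = 23.4609 per 10,000.

23.46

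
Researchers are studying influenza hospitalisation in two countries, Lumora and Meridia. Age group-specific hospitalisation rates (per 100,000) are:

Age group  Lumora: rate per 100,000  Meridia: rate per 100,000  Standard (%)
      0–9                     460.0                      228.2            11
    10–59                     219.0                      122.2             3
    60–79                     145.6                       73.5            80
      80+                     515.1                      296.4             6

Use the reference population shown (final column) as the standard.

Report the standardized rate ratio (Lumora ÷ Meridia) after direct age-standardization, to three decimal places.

Standard weights: 0.11, 0.03, 0.80, 0.06.
Lumora: 0.1100×460.0 + 0.0300×219.0 + 0.8000×145.6 + 0.0600×515.1 = 204.5560 per 100,000.
Meridia: 0.1100×228.2 + 0.0300×122.2 + 0.8000×73.5 + 0.0600×296.4 = 105.3520 per 100,000.
Ratio = 204.5560 ÷ 105.3520 = 1.94164.

1.942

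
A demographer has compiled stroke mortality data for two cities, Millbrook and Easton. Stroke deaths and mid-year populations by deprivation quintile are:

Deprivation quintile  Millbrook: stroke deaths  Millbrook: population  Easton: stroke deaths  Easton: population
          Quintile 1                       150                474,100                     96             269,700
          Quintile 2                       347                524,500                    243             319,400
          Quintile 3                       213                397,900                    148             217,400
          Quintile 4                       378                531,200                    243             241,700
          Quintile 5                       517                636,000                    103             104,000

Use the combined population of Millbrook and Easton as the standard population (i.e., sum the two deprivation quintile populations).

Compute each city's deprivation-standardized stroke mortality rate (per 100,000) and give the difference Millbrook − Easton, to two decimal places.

-15.10

Deprivation-specific rates per 100,000 for Millbrook: 31.64, 66.16, 53.53, 71.16, 81.29.
For Easton: 35.60, 76.08, 68.08, 100.54, 99.04.
Combined standard total = 3,715,900; weights = 0.2002, 0.2271, 0.1656, 0.2080, 0.1991.
Millbrook: 0.2002×31.64 + 0.2271×66.16 + 0.1656×53.53 + 0.2080×71.16 + 0.1991×81.29 = 61.2113 per 100,000.
Easton: 0.2002×35.60 + 0.2271×76.08 + 0.1656×68.08 + 0.2080×100.54 + 0.1991×99.04 = 76.3104 per 100,000.
Difference = 61.2113 − 76.3104 = -15.0991.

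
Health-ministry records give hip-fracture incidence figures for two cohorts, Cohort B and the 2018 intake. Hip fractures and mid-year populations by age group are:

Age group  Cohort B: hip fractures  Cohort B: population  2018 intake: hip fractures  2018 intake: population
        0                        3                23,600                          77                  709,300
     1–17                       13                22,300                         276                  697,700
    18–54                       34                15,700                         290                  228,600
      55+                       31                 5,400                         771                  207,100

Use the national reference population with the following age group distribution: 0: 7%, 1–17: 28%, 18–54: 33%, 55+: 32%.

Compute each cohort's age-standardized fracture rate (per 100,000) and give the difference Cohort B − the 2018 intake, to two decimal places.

Age-specific rates per 100,000 for Cohort B: 12.71, 58.30, 216.56, 574.07.
For the 2018 intake: 10.86, 39.56, 126.86, 372.28.
Standard weights: 0.07, 0.28, 0.33, 0.32.
Cohort B: 0.0700×12.71 + 0.2800×58.30 + 0.3300×216.56 + 0.3200×574.07 = 272.3814 per 100,000.
The 2018 intake: 0.0700×10.86 + 0.2800×39.56 + 0.3300×126.86 + 0.3200×372.28 = 172.8307 per 100,000.
Difference = 272.3814 − 172.8307 = 99.5507.

99.55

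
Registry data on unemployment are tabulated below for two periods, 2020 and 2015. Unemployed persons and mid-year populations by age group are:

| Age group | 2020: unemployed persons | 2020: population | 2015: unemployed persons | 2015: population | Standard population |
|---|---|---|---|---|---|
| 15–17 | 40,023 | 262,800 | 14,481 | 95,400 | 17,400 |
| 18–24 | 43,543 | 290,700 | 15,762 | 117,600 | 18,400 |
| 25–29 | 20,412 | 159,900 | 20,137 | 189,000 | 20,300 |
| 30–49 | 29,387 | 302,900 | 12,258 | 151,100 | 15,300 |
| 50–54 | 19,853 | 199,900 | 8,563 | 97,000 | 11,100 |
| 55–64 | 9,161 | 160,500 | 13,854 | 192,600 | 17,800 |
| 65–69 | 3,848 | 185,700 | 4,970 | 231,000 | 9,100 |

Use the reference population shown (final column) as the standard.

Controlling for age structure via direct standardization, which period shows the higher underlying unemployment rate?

Age-specific rates per 1,000 for 2020: 152.295, 149.787, 127.655, 97.019, 99.315, 57.078, 20.722.
For 2015: 151.792, 134.031, 106.545, 81.125, 88.278, 71.931, 21.515.
Standard total = 109,400; weights = 0.1590, 0.1682, 0.1856, 0.1399, 0.1015, 0.1627, 0.0832.
2020: 0.1590×152.295 + 0.1682×149.787 + 0.1856×127.655 + 0.1399×97.019 + 0.1015×99.315 + 0.1627×57.078 + 0.0832×20.722 = 107.7580 per 1,000.
2015: 0.1590×151.792 + 0.1682×134.031 + 0.1856×106.545 + 0.1399×81.125 + 0.1015×88.278 + 0.1627×71.931 + 0.0832×21.515 = 100.2512 per 1,000.

2020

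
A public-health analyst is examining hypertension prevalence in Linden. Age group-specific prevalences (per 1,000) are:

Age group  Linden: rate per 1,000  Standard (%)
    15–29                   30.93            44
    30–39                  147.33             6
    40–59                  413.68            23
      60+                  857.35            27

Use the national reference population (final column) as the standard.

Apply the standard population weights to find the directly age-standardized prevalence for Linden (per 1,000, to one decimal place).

349.1

Standard weights: 0.44, 0.06, 0.23, 0.27.
Standardized rate: 0.4400×30.93 + 0.0600×147.33 + 0.2300×413.68 + 0.2700×857.35 = 349.0799 per 1,000.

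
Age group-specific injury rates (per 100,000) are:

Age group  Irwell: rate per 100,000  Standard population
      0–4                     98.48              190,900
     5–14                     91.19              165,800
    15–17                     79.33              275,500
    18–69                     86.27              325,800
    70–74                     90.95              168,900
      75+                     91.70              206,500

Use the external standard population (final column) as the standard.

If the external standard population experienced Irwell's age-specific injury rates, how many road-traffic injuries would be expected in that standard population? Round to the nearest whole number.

1182

Expected road-traffic injuries = Σ (standard pop × age-specific rate ÷ 100,000)
= 190,900×98.48/100,000 + 165,800×91.19/100,000 + 275,500×79.33/100,000 + 325,800×86.27/100,000 + 168,900×90.95/100,000 + 206,500×91.70/100,000
= 188.00 + 151.19 + 218.55 + 281.07 + 153.61 + 189.36 = 1181.79.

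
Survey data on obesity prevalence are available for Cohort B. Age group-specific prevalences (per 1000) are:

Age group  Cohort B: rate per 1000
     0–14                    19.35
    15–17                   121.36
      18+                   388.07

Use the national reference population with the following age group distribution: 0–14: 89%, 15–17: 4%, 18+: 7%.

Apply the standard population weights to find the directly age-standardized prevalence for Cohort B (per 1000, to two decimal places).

Standard weights: 0.89, 0.04, 0.07.
Standardized rate: 0.8900×19.35 + 0.0400×121.36 + 0.0700×388.07 = 49.2408 per 1000.

49.24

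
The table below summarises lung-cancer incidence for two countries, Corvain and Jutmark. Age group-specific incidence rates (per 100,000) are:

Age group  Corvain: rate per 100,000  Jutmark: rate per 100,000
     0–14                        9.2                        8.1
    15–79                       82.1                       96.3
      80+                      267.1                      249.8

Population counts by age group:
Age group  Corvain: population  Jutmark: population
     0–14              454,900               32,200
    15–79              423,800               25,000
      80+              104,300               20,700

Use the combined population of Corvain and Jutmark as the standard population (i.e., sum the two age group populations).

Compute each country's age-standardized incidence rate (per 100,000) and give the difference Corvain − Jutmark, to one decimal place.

Combined standard total = 1,060,900; weights = 0.4591, 0.4230, 0.1178.
Corvain: 0.4591×9.2 + 0.4230×82.1 + 0.1178×267.1 = 70.4263 per 100,000.
Jutmark: 0.4591×8.1 + 0.4230×96.3 + 0.1178×249.8 = 73.8900 per 100,000.
Difference = 70.4263 − 73.8900 = -3.4637.

-3.5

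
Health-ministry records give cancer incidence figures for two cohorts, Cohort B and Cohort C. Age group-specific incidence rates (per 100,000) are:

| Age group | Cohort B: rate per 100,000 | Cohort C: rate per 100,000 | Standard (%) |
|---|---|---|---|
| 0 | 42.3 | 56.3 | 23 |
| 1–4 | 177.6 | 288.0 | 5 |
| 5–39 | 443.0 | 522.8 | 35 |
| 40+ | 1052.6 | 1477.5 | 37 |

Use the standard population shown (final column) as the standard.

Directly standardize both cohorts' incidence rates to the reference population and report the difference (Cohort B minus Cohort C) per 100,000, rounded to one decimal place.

Standard weights: 0.23, 0.05, 0.35, 0.37.
Cohort B: 0.2300×42.3 + 0.0500×177.6 + 0.3500×443.0 + 0.3700×1052.6 = 563.1210 per 100,000.
Cohort C: 0.2300×56.3 + 0.0500×288.0 + 0.3500×522.8 + 0.3700×1477.5 = 757.0040 per 100,000.
Difference = 563.1210 − 757.0040 = -193.8830.

-193.9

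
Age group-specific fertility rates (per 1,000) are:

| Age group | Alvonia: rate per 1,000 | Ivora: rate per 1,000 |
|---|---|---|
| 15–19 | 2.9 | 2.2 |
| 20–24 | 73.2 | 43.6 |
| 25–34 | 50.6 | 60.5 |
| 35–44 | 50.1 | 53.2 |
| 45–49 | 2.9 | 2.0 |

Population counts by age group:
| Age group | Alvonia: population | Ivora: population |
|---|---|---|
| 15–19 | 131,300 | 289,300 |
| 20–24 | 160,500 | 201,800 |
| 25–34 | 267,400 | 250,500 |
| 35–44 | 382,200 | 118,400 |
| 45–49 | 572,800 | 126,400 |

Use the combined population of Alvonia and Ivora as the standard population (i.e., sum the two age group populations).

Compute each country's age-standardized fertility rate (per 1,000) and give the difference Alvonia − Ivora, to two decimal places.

Combined standard total = 2,500,600; weights = 0.1682, 0.1449, 0.2071, 0.2002, 0.2796.
Alvonia: 0.1682×2.9 + 0.1449×73.2 + 0.2071×50.6 + 0.2002×50.1 + 0.2796×2.9 = 32.4137 per 1,000.
Ivora: 0.1682×2.2 + 0.1449×43.6 + 0.2071×60.5 + 0.2002×53.2 + 0.2796×2.0 = 30.4266 per 1,000.
Difference = 32.4137 − 30.4266 = 1.9870.

1.99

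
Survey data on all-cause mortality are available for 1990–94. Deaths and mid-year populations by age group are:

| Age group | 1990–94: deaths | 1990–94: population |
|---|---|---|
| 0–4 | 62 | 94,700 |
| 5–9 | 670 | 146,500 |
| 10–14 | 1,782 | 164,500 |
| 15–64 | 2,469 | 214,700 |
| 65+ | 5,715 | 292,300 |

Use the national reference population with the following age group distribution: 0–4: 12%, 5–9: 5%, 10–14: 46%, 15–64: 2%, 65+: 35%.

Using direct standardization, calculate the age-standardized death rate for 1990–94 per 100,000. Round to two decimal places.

Age-specific rates per 100,000 for 1990–94: 65.47, 457.34, 1083.28, 1149.98, 1955.18.
Standard weights: 0.12, 0.05, 0.46, 0.02, 0.35.
Standardized rate: 0.1200×65.47 + 0.0500×457.34 + 0.4600×1083.28 + 0.0200×1149.98 + 0.3500×1955.18 = 1236.3469 per 100,000.

1236.35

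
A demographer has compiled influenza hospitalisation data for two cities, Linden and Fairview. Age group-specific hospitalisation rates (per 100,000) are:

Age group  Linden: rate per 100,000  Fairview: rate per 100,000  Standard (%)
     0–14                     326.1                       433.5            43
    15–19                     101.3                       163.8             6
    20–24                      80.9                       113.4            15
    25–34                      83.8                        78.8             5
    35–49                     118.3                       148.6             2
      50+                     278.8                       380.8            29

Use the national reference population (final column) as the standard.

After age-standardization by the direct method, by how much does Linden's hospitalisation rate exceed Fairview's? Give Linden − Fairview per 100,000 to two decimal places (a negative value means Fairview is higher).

Standard weights: 0.43, 0.06, 0.15, 0.05, 0.02, 0.29.
Linden: 0.4300×326.1 + 0.0600×101.3 + 0.1500×80.9 + 0.0500×83.8 + 0.0200×118.3 + 0.2900×278.8 = 245.8440 per 100,000.
Fairview: 0.4300×433.5 + 0.0600×163.8 + 0.1500×113.4 + 0.0500×78.8 + 0.0200×148.6 + 0.2900×380.8 = 330.5870 per 100,000.
Difference = 245.8440 − 330.5870 = -84.7430.

-84.74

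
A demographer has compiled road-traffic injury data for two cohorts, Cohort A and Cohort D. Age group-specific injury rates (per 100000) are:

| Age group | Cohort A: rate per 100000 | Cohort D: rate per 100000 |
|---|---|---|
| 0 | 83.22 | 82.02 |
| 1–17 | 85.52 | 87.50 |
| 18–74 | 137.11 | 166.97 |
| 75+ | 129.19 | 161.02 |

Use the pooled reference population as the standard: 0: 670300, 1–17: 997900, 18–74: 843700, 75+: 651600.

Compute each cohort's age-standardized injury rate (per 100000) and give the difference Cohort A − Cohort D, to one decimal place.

Standard total = 3163500; weights = 0.2119, 0.3154, 0.2667, 0.2060.
Cohort A: 0.2119×83.22 + 0.3154×85.52 + 0.2667×137.11 + 0.2060×129.19 = 107.7865 per 100000.
Cohort D: 0.2119×82.02 + 0.3154×87.50 + 0.2667×166.97 + 0.2060×161.02 = 122.6766 per 100000.
Difference = 107.7865 − 122.6766 = -14.8901.

-14.9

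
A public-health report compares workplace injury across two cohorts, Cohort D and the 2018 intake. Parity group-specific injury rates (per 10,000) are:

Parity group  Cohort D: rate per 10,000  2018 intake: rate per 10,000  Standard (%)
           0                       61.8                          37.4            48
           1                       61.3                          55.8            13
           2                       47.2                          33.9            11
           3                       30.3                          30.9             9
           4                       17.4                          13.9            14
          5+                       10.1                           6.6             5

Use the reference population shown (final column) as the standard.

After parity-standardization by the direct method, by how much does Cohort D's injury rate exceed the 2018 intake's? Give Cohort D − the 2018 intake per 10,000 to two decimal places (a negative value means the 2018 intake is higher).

Standard weights: 0.48, 0.13, 0.11, 0.09, 0.14, 0.05.
Cohort D: 0.4800×61.8 + 0.1300×61.3 + 0.1100×47.2 + 0.0900×30.3 + 0.1400×17.4 + 0.0500×10.1 = 48.4930 per 10,000.
The 2018 intake: 0.4800×37.4 + 0.1300×55.8 + 0.1100×33.9 + 0.0900×30.9 + 0.1400×13.9 + 0.0500×6.6 = 33.9920 per 10,000.
Difference = 48.4930 − 33.9920 = 14.5010.

14.50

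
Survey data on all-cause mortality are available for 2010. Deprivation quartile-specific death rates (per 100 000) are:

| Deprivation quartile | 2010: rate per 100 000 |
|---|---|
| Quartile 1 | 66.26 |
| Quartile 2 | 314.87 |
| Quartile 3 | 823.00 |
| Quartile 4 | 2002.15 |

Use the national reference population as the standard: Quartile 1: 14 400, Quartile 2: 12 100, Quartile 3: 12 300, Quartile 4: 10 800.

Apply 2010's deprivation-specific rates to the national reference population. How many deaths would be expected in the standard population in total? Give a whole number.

Expected deaths = Σ (standard pop × deprivation-specific rate ÷ 100 000)
= 14 400×66.26/100 000 + 12 100×314.87/100 000 + 12 300×823.00/100 000 + 10 800×2002.15/100 000
= 9.54 + 38.10 + 101.23 + 216.23 = 365.10.

365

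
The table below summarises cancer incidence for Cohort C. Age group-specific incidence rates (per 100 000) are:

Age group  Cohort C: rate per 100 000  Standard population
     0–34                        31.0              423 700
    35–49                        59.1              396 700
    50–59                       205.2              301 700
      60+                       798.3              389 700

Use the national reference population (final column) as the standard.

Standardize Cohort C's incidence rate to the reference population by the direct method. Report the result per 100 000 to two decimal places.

Standard total = 1 511 800; weights = 0.2803, 0.2624, 0.1996, 0.2578.
Standardized rate: 0.2803×31.0 + 0.2624×59.1 + 0.1996×205.2 + 0.2578×798.3 = 270.9261 per 100 000.

270.93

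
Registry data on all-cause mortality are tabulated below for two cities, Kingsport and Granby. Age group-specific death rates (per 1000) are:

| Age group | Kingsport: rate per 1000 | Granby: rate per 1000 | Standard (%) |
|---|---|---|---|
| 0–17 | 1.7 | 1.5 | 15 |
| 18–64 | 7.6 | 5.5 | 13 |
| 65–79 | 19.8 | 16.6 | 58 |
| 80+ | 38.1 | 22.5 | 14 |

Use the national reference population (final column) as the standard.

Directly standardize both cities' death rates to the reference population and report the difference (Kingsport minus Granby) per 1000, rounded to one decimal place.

4.3

Standard weights: 0.15, 0.13, 0.58, 0.14.
Kingsport: 0.1500×1.7 + 0.1300×7.6 + 0.5800×19.8 + 0.1400×38.1 = 18.0610 per 1000.
Granby: 0.1500×1.5 + 0.1300×5.5 + 0.5800×16.6 + 0.1400×22.5 = 13.7180 per 1000.
Difference = 18.0610 − 13.7180 = 4.3430.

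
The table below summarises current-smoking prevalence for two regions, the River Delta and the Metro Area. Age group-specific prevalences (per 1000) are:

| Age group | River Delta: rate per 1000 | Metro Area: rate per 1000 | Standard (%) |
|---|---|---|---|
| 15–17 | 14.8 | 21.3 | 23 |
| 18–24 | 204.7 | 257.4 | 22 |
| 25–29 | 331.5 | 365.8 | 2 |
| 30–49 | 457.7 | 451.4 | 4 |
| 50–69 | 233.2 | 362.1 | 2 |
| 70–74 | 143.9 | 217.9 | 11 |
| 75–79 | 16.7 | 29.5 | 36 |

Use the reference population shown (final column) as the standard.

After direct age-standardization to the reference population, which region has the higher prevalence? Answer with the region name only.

Metro Area

Standard weights: 0.23, 0.22, 0.02, 0.04, 0.02, 0.11, 0.36.
The River Delta: 0.2300×14.8 + 0.2200×204.7 + 0.0200×331.5 + 0.0400×457.7 + 0.0200×233.2 + 0.1100×143.9 + 0.3600×16.7 = 99.8810 per 1000.
The Metro Area: 0.2300×21.3 + 0.2200×257.4 + 0.0200×365.8 + 0.0400×451.4 + 0.0200×362.1 + 0.1100×217.9 + 0.3600×29.5 = 128.7300 per 1000.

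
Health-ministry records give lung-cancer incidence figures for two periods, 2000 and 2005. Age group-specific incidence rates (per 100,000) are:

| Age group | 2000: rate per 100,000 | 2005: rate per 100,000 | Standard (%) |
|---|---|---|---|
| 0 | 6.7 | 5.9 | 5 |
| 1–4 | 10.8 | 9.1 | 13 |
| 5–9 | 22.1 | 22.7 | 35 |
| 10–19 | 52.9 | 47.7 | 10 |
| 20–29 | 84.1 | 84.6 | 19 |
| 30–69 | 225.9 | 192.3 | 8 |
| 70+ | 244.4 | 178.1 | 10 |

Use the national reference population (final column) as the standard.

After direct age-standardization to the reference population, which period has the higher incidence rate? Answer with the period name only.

Standard weights: 0.05, 0.13, 0.35, 0.10, 0.19, 0.08, 0.10.
2000: 0.0500×6.7 + 0.1300×10.8 + 0.3500×22.1 + 0.1000×52.9 + 0.1900×84.1 + 0.0800×225.9 + 0.1000×244.4 = 73.2550 per 100,000.
2005: 0.0500×5.9 + 0.1300×9.1 + 0.3500×22.7 + 0.1000×47.7 + 0.1900×84.6 + 0.0800×192.3 + 0.1000×178.1 = 63.4610 per 100,000.

2000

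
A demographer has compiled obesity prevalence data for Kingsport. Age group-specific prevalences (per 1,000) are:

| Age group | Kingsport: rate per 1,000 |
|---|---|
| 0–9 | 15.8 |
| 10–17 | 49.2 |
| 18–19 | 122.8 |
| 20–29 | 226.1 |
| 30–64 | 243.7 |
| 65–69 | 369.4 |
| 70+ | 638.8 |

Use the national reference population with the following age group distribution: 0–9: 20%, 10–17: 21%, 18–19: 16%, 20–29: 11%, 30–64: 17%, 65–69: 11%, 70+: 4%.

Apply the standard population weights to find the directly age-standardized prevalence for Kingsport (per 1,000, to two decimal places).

Standard weights: 0.20, 0.21, 0.16, 0.11, 0.17, 0.11, 0.04.
Standardized rate: 0.2000×15.8 + 0.2100×49.2 + 0.1600×122.8 + 0.1100×226.1 + 0.1700×243.7 + 0.1100×369.4 + 0.0400×638.8 = 165.6260 per 1,000.

165.63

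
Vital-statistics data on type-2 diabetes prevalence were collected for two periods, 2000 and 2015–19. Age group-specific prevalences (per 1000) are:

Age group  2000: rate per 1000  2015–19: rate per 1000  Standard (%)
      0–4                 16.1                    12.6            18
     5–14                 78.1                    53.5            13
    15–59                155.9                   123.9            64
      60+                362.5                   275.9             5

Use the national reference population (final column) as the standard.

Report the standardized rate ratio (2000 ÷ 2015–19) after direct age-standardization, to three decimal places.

1.280

Standard weights: 0.18, 0.13, 0.64, 0.05.
2000: 0.1800×16.1 + 0.1300×78.1 + 0.6400×155.9 + 0.0500×362.5 = 130.9520 per 1000.
2015–19: 0.1800×12.6 + 0.1300×53.5 + 0.6400×123.9 + 0.0500×275.9 = 102.3140 per 1000.
Ratio = 130.9520 ÷ 102.3140 = 1.27990.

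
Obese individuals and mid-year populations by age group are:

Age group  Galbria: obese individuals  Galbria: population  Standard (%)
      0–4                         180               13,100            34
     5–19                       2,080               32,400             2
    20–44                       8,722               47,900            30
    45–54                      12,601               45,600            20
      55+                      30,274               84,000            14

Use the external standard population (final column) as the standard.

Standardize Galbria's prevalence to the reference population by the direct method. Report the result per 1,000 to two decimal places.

Age-specific rates per 1,000 for Galbria: 13.740, 64.198, 182.088, 276.338, 360.405.
Standard weights: 0.34, 0.02, 0.30, 0.20, 0.14.
Standardized rate: 0.3400×13.740 + 0.0200×64.198 + 0.3000×182.088 + 0.2000×276.338 + 0.1400×360.405 = 166.3062 per 1,000.

166.31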